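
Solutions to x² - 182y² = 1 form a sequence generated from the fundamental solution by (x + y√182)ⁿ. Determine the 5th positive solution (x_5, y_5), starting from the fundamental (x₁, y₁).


Step 1: Find the fundamental solution (x₁, y₁) of x² - 182y² = 1.
  Expand √182 as a continued fraction. a₀ = ⌊√182⌋ = 13; iterate m_{k+1} = d_k·a_k − m_k, d_{k+1} = (182 − m_{k+1}²)/d_k, a_{k+1} = ⌊(a₀ + m_{k+1})/d_{k+1}⌋ (starting m₀ = 0, d₀ = 1), with convergents p_k = a_k·p_{k-1} + p_{k-2}, q_k = a_k·q_{k-1} + q_{k-2} (p₋₁ = 1, q₋₁ = 0):
  k = 0: a₀ = 13; p₀/q₀ = 13/1; p₀² − 182·q₀² = 169 − 182 = -13.
  k = 1: m = 13, d = 13, a = ⌊(13 + 13)/13⌋ = 2; p/q = (2·13 + 1)/(2·1 + 0) = 27/2; p² − 182·q² = 729 − 728 = 1.
  The first convergent with p² − 182·q² = 1 gives the fundamental solution (x₁, y₁) = (27, 2).
Step 2: Apply the recurrence (x_{n+1}, y_{n+1}) = (x₁x_n + 182y₁y_n, x₁y_n + y₁x_n) repeatedly.
  From (x_1, y_1) = (27, 2): x_2 = 27·27 + 182·2·2 = 1457; y_2 = 27·2 + 2·27 = 108.
  From (x_2, y_2) = (1457, 108): x_3 = 27·1457 + 182·2·108 = 78651; y_3 = 27·108 + 2·1457 = 5830.
  From (x_3, y_3) = (78651, 5830): x_4 = 27·78651 + 182·2·5830 = 4245697; y_4 = 27·5830 + 2·78651 = 314712.
  From (x_4, y_4) = (4245697, 314712): x_5 = 27·4245697 + 182·2·314712 = 229188987; y_5 = 27·314712 + 2·4245697 = 16988618.
Step 3: Verify x_5² - 182·y_5² = 52527591762086169 - 52527591762086168 = 1 (should be 1). ✓

(x_1, y_1) = (27, 2); (x_5, y_5) = (229188987, 16988618).


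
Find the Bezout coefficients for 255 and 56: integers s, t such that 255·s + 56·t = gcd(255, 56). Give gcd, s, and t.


Euclidean algorithm on (255, 56) — divide until remainder is 0:
  255 = 4 · 56 + 31
  56 = 1 · 31 + 25
  31 = 1 · 25 + 6
  25 = 4 · 6 + 1
  6 = 6 · 1 + 0
gcd(255, 56) = 1.
Track Bezout coefficients alongside the remainders: start with r₀ = 255 = a·1 + b·0 (s = 1, t = 0) and r₁ = 56 = a·0 + b·1 (s = 0, t = 1); each new remainder r_{k+1} = r_{k-1} − q_k·r_k inherits s_{k+1} = s_{k-1} − q_k·s_k, t_{k+1} = t_{k-1} − q_k·t_k, so r_k = a·s_k + b·t_k at every step:
  q = 4: r = 31, s = 1 − 4·0 = 1, t = 0 − 4·1 = -4  (check: 255·1 + 56·(-4) = 31)
  q = 1: r = 25, s = 0 − 1·1 = -1, t = 1 − 1·(-4) = 5  (check: 255·(-1) + 56·5 = 25)
  q = 1: r = 6, s = 1 − 1·(-1) = 2, t = -4 − 1·5 = -9  (check: 255·2 + 56·(-9) = 6)
  q = 4: r = 1, s = -1 − 4·2 = -9, t = 5 − 4·(-9) = 41  (check: 255·(-9) + 56·41 = 1)
The row with r = 1 (the gcd) gives the Bezout coefficients s = -9, t = 41.
Result: 255 · (-9) + 56 · (41) = 1.

gcd(255, 56) = 1; s = -9, t = 41 (check: 255·(-9) + 56·41 = 1).


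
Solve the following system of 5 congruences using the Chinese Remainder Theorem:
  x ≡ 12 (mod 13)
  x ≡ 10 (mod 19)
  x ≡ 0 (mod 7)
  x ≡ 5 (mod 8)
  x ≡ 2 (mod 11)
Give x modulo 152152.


Product of moduli M = 13 · 19 · 7 · 8 · 11 = 152152.
Merge one congruence at a time:
  Start: x ≡ 12 (mod 13).
  Combine with x ≡ 10 (mod 19); new modulus lcm = 247.
    Write x = 12 + 13·t and substitute into x ≡ 10 (mod 19): 13·t ≡ 10 − 12 = -2 (mod 19).
    Reduce coefficients mod 19: 13·t ≡ 17 (mod 19).
    The inverse of 13 mod 19 is 3 (since 13·3 = 39 = 2·19 + 1), so t ≡ 3·17 = 51 ≡ 13 (mod 19).
    Then x = 12 + 13·13 = 181, valid modulo lcm(13, 19) = 247: x ≡ 181 (mod 247).
  Combine with x ≡ 0 (mod 7); new modulus lcm = 1729.
    Write x = 181 + 247·t and substitute into x ≡ 0 (mod 7): 247·t ≡ 0 − 181 = -181 (mod 7).
    Reduce coefficients mod 7: 2·t ≡ 1 (mod 7).
    The inverse of 2 mod 7 is 4 (since 2·4 = 8 = 1·7 + 1), so t ≡ 4·1 = 4 ≡ 4 (mod 7).
    Then x = 181 + 247·4 = 1169, valid modulo lcm(247, 7) = 1729: x ≡ 1169 (mod 1729).
  Combine with x ≡ 5 (mod 8); new modulus lcm = 13832.
    Write x = 1169 + 1729·t and substitute into x ≡ 5 (mod 8): 1729·t ≡ 5 − 1169 = -1164 (mod 8).
    Reduce coefficients mod 8: 1·t ≡ 4 (mod 8).
    So t ≡ 4 (mod 8).
    Then x = 1169 + 1729·4 = 8085, valid modulo lcm(1729, 8) = 13832: x ≡ 8085 (mod 13832).
  Combine with x ≡ 2 (mod 11); new modulus lcm = 152152.
    Write x = 8085 + 13832·t and substitute into x ≡ 2 (mod 11): 13832·t ≡ 2 − 8085 = -8083 (mod 11).
    Reduce coefficients mod 11: 5·t ≡ 2 (mod 11).
    The inverse of 5 mod 11 is 9 (since 5·9 = 45 = 4·11 + 1), so t ≡ 9·2 = 18 ≡ 7 (mod 11).
    Then x = 8085 + 13832·7 = 104909, valid modulo lcm(13832, 11) = 152152: x ≡ 104909 (mod 152152).
Verify against each original: 104909 mod 13 = 12, 104909 mod 19 = 10, 104909 mod 7 = 0, 104909 mod 8 = 5, 104909 mod 11 = 2.

x ≡ 104909 (mod 152152).


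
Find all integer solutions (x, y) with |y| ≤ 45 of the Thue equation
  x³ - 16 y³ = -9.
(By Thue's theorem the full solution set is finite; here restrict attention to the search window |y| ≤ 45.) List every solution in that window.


The equation is x³ - 16y³ = -9. For fixed y, x³ = 16·y³ − 9, so a solution requires the RHS to be a perfect cube.
Strategy: iterate y from -45 to 45, compute RHS = 16·y³ − 9, and check whether it is a (positive or negative) perfect cube.
Check small values of y:
  y = 0: RHS = -9 is not a perfect cube.
  y = 1: RHS = 7 is not a perfect cube.
  y = -1: RHS = -25 is not a perfect cube.
  y = 2: RHS = 119 is not a perfect cube.
  y = -2: RHS = -137 is not a perfect cube.
  y = 3: RHS = 423 is not a perfect cube.
  y = -3: RHS = -441 is not a perfect cube.
Continuing the search up to |y| = 45 finds no solutions either.
No (x, y) in the scanned range satisfies the equation.

No integer solutions with |y| ≤ 45.


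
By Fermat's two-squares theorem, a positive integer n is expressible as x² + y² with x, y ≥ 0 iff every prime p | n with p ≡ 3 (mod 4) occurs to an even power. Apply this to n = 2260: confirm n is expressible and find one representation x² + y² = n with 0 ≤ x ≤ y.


Step 1: Factor n = 2260 = 2^2 · 5 · 113.
Step 2: Check the mod-4 condition on each prime factor: 2 = 2 (special); 5 ≡ 1 (mod 4), exponent 1; 113 ≡ 1 (mod 4), exponent 1.
All primes ≡ 3 (mod 4) appear to even exponent (or don't appear), so by the two-squares theorem n IS expressible as a sum of two squares.
Step 3: Build a representation. Group n = k² · m with k = 2 and m = 5 · 113 = 565 (a product of primes ≡ 1 (mod 4)); a representation of m scales to one of n via (k·x)² + (k·y)² = k²(x² + y²). Each prime p ≡ 1 (mod 4) is itself a sum of two squares; find a² by testing p − a² for a perfect square:
  5: 5 − 1² = 4 = 2² ⇒ 5 = 1² + 2².
  113: 113 − 1² = 112, 113 − 2² = 109, 113 − 3² = 104, 113 − 4² = 97, 113 − 5² = 88, 113 − 6² = 77, 113 − 7² = 64 = 8² ⇒ 113 = 7² + 8².
  Combine using the Brahmagupta–Fibonacci identity (a² + b²)(c² + d²) = (ac − bd)² + (ad + bc)² = (ac + bd)² + (ad − bc)²:
  5 · 113 = 565: from (1² + 2²)(7² + 8²), take (1·7 − 2·8, 1·8 + 2·7) = (7 − 16, 8 + 14) = (-9, 22); dropping signs (only squares matter) gives (9, 22); check 9² + 22² = 81 + 484 = 565 ✓.
  Scale by k = 2: (2·9, 2·22) = (18, 44).
Step 4: Order so x ≤ y and verify: 18² + 44² = 324 + 1936 = 2260 = n. ✓

n = 2260 = 18² + 44² (one valid representation with x ≤ y).


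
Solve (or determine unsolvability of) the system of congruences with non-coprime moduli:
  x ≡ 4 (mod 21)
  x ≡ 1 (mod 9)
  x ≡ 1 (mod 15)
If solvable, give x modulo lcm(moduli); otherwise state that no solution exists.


Moduli 21, 9, 15 are not pairwise coprime, so CRT works modulo lcm(m_i) when all pairwise compatibility conditions hold.
Pairwise compatibility: gcd(m_i, m_j) must divide a_i - a_j for every pair.
Merge one congruence at a time:
  Start: x ≡ 4 (mod 21).
  Combine with x ≡ 1 (mod 9): gcd(21, 9) = 3; 1 - 4 = -3, which IS divisible by 3, so compatible.
    Write x = 4 + 21·t and substitute into x ≡ 1 (mod 9): 21·t ≡ 1 − 4 = -3 (mod 9).
    Divide the congruence (and modulus) by g = 3: 7·t ≡ -1 (mod 3).
    Reduce coefficients mod 3: 1·t ≡ 2 (mod 3).
    So t ≡ 2 (mod 3).
    Then x = 4 + 21·2 = 46, valid modulo lcm(21, 9) = 63: x ≡ 46 (mod 63).
  Combine with x ≡ 1 (mod 15): gcd(63, 15) = 3; 1 - 46 = -45, which IS divisible by 3, so compatible.
    Write x = 46 + 63·t and substitute into x ≡ 1 (mod 15): 63·t ≡ 1 − 46 = -45 (mod 15).
    Divide the congruence (and modulus) by g = 3: 21·t ≡ -15 (mod 5).
    Reduce coefficients mod 5: 1·t ≡ 0 (mod 5).
    So t ≡ 0 (mod 5).
    Then x = 46 + 63·0 = 46, valid modulo lcm(63, 15) = 315: x ≡ 46 (mod 315).
Verify: 46 mod 21 = 4, 46 mod 9 = 1, 46 mod 15 = 1.

x ≡ 46 (mod 315).


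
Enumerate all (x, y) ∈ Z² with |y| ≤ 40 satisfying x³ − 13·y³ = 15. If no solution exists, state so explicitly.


The equation is x³ - 13y³ = 15. For fixed y, x³ = 13·y³ + 15, so a solution requires the RHS to be a perfect cube.
Strategy: iterate y from -40 to 40, compute RHS = 13·y³ + 15, and check whether it is a (positive or negative) perfect cube.
Check small values of y:
  y = 0: RHS = 15 is not a perfect cube.
  y = 1: RHS = 28 is not a perfect cube.
  y = -1: RHS = 2 is not a perfect cube.
  y = 2: RHS = 119 is not a perfect cube.
  y = -2: RHS = -89 is not a perfect cube.
  y = 3: RHS = 366 is not a perfect cube.
  y = -3: RHS = -336 is not a perfect cube.
Continuing the search up to |y| = 40 finds no solutions either.
No (x, y) in the scanned range satisfies the equation.

No integer solutions with |y| ≤ 40.


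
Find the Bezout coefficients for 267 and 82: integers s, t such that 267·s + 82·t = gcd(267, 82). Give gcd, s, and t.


Euclidean algorithm on (267, 82) — divide until remainder is 0:
  267 = 3 · 82 + 21
  82 = 3 · 21 + 19
  21 = 1 · 19 + 2
  19 = 9 · 2 + 1
  2 = 2 · 1 + 0
gcd(267, 82) = 1.
Track Bezout coefficients alongside the remainders: start with r₀ = 267 = a·1 + b·0 (s = 1, t = 0) and r₁ = 82 = a·0 + b·1 (s = 0, t = 1); each new remainder r_{k+1} = r_{k-1} − q_k·r_k inherits s_{k+1} = s_{k-1} − q_k·s_k, t_{k+1} = t_{k-1} − q_k·t_k, so r_k = a·s_k + b·t_k at every step:
  q = 3: r = 21, s = 1 − 3·0 = 1, t = 0 − 3·1 = -3  (check: 267·1 + 82·(-3) = 21)
  q = 3: r = 19, s = 0 − 3·1 = -3, t = 1 − 3·(-3) = 10  (check: 267·(-3) + 82·10 = 19)
  q = 1: r = 2, s = 1 − 1·(-3) = 4, t = -3 − 1·10 = -13  (check: 267·4 + 82·(-13) = 2)
  q = 9: r = 1, s = -3 − 9·4 = -39, t = 10 − 9·(-13) = 127  (check: 267·(-39) + 82·127 = 1)
The row with r = 1 (the gcd) gives the Bezout coefficients s = -39, t = 127.
Result: 267 · (-39) + 82 · (127) = 1.

gcd(267, 82) = 1; s = -39, t = 127 (check: 267·(-39) + 82·127 = 1).


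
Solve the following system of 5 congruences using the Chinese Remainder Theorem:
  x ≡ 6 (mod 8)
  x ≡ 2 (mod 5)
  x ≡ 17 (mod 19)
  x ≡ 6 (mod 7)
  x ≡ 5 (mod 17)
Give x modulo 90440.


Product of moduli M = 8 · 5 · 19 · 7 · 17 = 90440.
Merge one congruence at a time:
  Start: x ≡ 6 (mod 8).
  Combine with x ≡ 2 (mod 5); new modulus lcm = 40.
    Write x = 6 + 8·t and substitute into x ≡ 2 (mod 5): 8·t ≡ 2 − 6 = -4 (mod 5).
    Reduce coefficients mod 5: 3·t ≡ 1 (mod 5).
    The inverse of 3 mod 5 is 2 (since 3·2 = 6 = 1·5 + 1), so t ≡ 2·1 = 2 ≡ 2 (mod 5).
    Then x = 6 + 8·2 = 22, valid modulo lcm(8, 5) = 40: x ≡ 22 (mod 40).
  Combine with x ≡ 17 (mod 19); new modulus lcm = 760.
    Write x = 22 + 40·t and substitute into x ≡ 17 (mod 19): 40·t ≡ 17 − 22 = -5 (mod 19).
    Reduce coefficients mod 19: 2·t ≡ 14 (mod 19).
    The inverse of 2 mod 19 is 10 (since 2·10 = 20 = 1·19 + 1), so t ≡ 10·14 = 140 ≡ 7 (mod 19).
    Then x = 22 + 40·7 = 302, valid modulo lcm(40, 19) = 760: x ≡ 302 (mod 760).
  Combine with x ≡ 6 (mod 7); new modulus lcm = 5320.
    Write x = 302 + 760·t and substitute into x ≡ 6 (mod 7): 760·t ≡ 6 − 302 = -296 (mod 7).
    Reduce coefficients mod 7: 4·t ≡ 5 (mod 7).
    The inverse of 4 mod 7 is 2 (since 4·2 = 8 = 1·7 + 1), so t ≡ 2·5 = 10 ≡ 3 (mod 7).
    Then x = 302 + 760·3 = 2582, valid modulo lcm(760, 7) = 5320: x ≡ 2582 (mod 5320).
  Combine with x ≡ 5 (mod 17); new modulus lcm = 90440.
    Write x = 2582 + 5320·t and substitute into x ≡ 5 (mod 17): 5320·t ≡ 5 − 2582 = -2577 (mod 17).
    Reduce coefficients mod 17: 16·t ≡ 7 (mod 17).
    The inverse of 16 mod 17 is 16 (since 16·16 = 256 = 15·17 + 1), so t ≡ 16·7 = 112 ≡ 10 (mod 17).
    Then x = 2582 + 5320·10 = 55782, valid modulo lcm(5320, 17) = 90440: x ≡ 55782 (mod 90440).
Verify against each original: 55782 mod 8 = 6, 55782 mod 5 = 2, 55782 mod 19 = 17, 55782 mod 7 = 6, 55782 mod 17 = 5.

x ≡ 55782 (mod 90440).


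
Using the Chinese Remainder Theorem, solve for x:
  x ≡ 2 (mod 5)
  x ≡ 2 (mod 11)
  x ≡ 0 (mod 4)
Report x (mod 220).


Moduli 5, 11, 4 are pairwise coprime; by CRT there is a unique solution modulo M = 5 · 11 · 4 = 220.
Solve pairwise, accumulating the modulus:
  Start with x ≡ 2 (mod 5).
  Combine with x ≡ 2 (mod 11): since gcd(5, 11) = 1, we get a unique residue mod 55.
    Write x = 2 + 5·t and substitute into x ≡ 2 (mod 11): 5·t ≡ 2 − 2 = 0 (mod 11).
    The inverse of 5 mod 11 is 9 (since 5·9 = 45 = 4·11 + 1), so t ≡ 9·0 = 0 ≡ 0 (mod 11).
    Then x = 2 + 5·0 = 2, valid modulo lcm(5, 11) = 55: x ≡ 2 (mod 55).
  Combine with x ≡ 0 (mod 4): since gcd(55, 4) = 1, we get a unique residue mod 220.
    Write x = 2 + 55·t and substitute into x ≡ 0 (mod 4): 55·t ≡ 0 − 2 = -2 (mod 4).
    Reduce coefficients mod 4: 3·t ≡ 2 (mod 4).
    The inverse of 3 mod 4 is 3 (since 3·3 = 9 = 2·4 + 1), so t ≡ 3·2 = 6 ≡ 2 (mod 4).
    Then x = 2 + 55·2 = 112, valid modulo lcm(55, 4) = 220: x ≡ 112 (mod 220).
Verify: 112 mod 5 = 2 ✓, 112 mod 11 = 2 ✓, 112 mod 4 = 0 ✓.

x ≡ 112 (mod 220).


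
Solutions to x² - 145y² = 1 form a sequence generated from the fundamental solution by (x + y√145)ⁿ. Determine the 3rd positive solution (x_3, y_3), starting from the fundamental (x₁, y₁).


Step 1: Find the fundamental solution (x₁, y₁) of x² - 145y² = 1.
  Expand √145 as a continued fraction. a₀ = ⌊√145⌋ = 12; iterate m_{k+1} = d_k·a_k − m_k, d_{k+1} = (145 − m_{k+1}²)/d_k, a_{k+1} = ⌊(a₀ + m_{k+1})/d_{k+1}⌋ (starting m₀ = 0, d₀ = 1), with convergents p_k = a_k·p_{k-1} + p_{k-2}, q_k = a_k·q_{k-1} + q_{k-2} (p₋₁ = 1, q₋₁ = 0):
  k = 0: a₀ = 12; p₀/q₀ = 12/1; p₀² − 145·q₀² = 144 − 145 = -1.
  k = 1: m = 12, d = 1, a = ⌊(12 + 12)/1⌋ = 24; p/q = (24·12 + 1)/(24·1 + 0) = 289/24; p² − 145·q² = 83521 − 83520 = 1.
  The first convergent with p² − 145·q² = 1 gives the fundamental solution (x₁, y₁) = (289, 24).
Step 2: Apply the recurrence (x_{n+1}, y_{n+1}) = (x₁x_n + 145y₁y_n, x₁y_n + y₁x_n) repeatedly.
  From (x_1, y_1) = (289, 24): x_2 = 289·289 + 145·24·24 = 167041; y_2 = 289·24 + 24·289 = 13872.
  From (x_2, y_2) = (167041, 13872): x_3 = 289·167041 + 145·24·13872 = 96549409; y_3 = 289·13872 + 24·167041 = 8017992.
Step 3: Verify x_3² - 145·y_3² = 9321788378249281 - 9321788378249280 = 1 (should be 1). ✓

(x_1, y_1) = (289, 24); (x_3, y_3) = (96549409, 8017992).


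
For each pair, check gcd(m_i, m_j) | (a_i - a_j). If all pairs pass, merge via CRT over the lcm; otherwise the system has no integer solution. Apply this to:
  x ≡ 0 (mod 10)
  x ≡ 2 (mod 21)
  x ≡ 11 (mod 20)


Moduli 10, 21, 20 are not pairwise coprime, so CRT works modulo lcm(m_i) when all pairwise compatibility conditions hold.
Pairwise compatibility: gcd(m_i, m_j) must divide a_i - a_j for every pair.
Merge one congruence at a time:
  Start: x ≡ 0 (mod 10).
  Combine with x ≡ 2 (mod 21): gcd(10, 21) = 1; 2 - 0 = 2, which IS divisible by 1, so compatible.
    Write x = 0 + 10·t and substitute into x ≡ 2 (mod 21): 10·t ≡ 2 − 0 = 2 (mod 21).
    The inverse of 10 mod 21 is 19 (since 10·19 = 190 = 9·21 + 1), so t ≡ 19·2 = 38 ≡ 17 (mod 21).
    Then x = 0 + 10·17 = 170, valid modulo lcm(10, 21) = 210: x ≡ 170 (mod 210).
  Combine with x ≡ 11 (mod 20): gcd(210, 20) = 10, and 11 - 170 = -159 is NOT divisible by 10.
    ⇒ system is inconsistent (no integer solution).

No solution (the system is inconsistent).


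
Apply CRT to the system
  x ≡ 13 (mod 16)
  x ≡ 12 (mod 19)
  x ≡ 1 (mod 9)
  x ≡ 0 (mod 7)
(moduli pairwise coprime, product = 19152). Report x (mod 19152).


Product of moduli M = 16 · 19 · 9 · 7 = 19152.
Merge one congruence at a time:
  Start: x ≡ 13 (mod 16).
  Combine with x ≡ 12 (mod 19); new modulus lcm = 304.
    Write x = 13 + 16·t and substitute into x ≡ 12 (mod 19): 16·t ≡ 12 − 13 = -1 (mod 19).
    Reduce coefficients mod 19: 16·t ≡ 18 (mod 19).
    The inverse of 16 mod 19 is 6 (since 16·6 = 96 = 5·19 + 1), so t ≡ 6·18 = 108 ≡ 13 (mod 19).
    Then x = 13 + 16·13 = 221, valid modulo lcm(16, 19) = 304: x ≡ 221 (mod 304).
  Combine with x ≡ 1 (mod 9); new modulus lcm = 2736.
    Write x = 221 + 304·t and substitute into x ≡ 1 (mod 9): 304·t ≡ 1 − 221 = -220 (mod 9).
    Reduce coefficients mod 9: 7·t ≡ 5 (mod 9).
    The inverse of 7 mod 9 is 4 (since 7·4 = 28 = 3·9 + 1), so t ≡ 4·5 = 20 ≡ 2 (mod 9).
    Then x = 221 + 304·2 = 829, valid modulo lcm(304, 9) = 2736: x ≡ 829 (mod 2736).
  Combine with x ≡ 0 (mod 7); new modulus lcm = 19152.
    Write x = 829 + 2736·t and substitute into x ≡ 0 (mod 7): 2736·t ≡ 0 − 829 = -829 (mod 7).
    Reduce coefficients mod 7: 6·t ≡ 4 (mod 7).
    The inverse of 6 mod 7 is 6 (since 6·6 = 36 = 5·7 + 1), so t ≡ 6·4 = 24 ≡ 3 (mod 7).
    Then x = 829 + 2736·3 = 9037, valid modulo lcm(2736, 7) = 19152: x ≡ 9037 (mod 19152).
Verify against each original: 9037 mod 16 = 13, 9037 mod 19 = 12, 9037 mod 9 = 1, 9037 mod 7 = 0.

x ≡ 9037 (mod 19152).


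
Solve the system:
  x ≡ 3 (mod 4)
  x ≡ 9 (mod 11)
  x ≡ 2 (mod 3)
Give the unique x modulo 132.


Moduli 4, 11, 3 are pairwise coprime; by CRT there is a unique solution modulo M = 4 · 11 · 3 = 132.
Solve pairwise, accumulating the modulus:
  Start with x ≡ 3 (mod 4).
  Combine with x ≡ 9 (mod 11): since gcd(4, 11) = 1, we get a unique residue mod 44.
    Write x = 3 + 4·t and substitute into x ≡ 9 (mod 11): 4·t ≡ 9 − 3 = 6 (mod 11).
    The inverse of 4 mod 11 is 3 (since 4·3 = 12 = 1·11 + 1), so t ≡ 3·6 = 18 ≡ 7 (mod 11).
    Then x = 3 + 4·7 = 31, valid modulo lcm(4, 11) = 44: x ≡ 31 (mod 44).
  Combine with x ≡ 2 (mod 3): since gcd(44, 3) = 1, we get a unique residue mod 132.
    Write x = 31 + 44·t and substitute into x ≡ 2 (mod 3): 44·t ≡ 2 − 31 = -29 (mod 3).
    Reduce coefficients mod 3: 2·t ≡ 1 (mod 3).
    The inverse of 2 mod 3 is 2 (since 2·2 = 4 = 1·3 + 1), so t ≡ 2·1 = 2 ≡ 2 (mod 3).
    Then x = 31 + 44·2 = 119, valid modulo lcm(44, 3) = 132: x ≡ 119 (mod 132).
Verify: 119 mod 4 = 3 ✓, 119 mod 11 = 9 ✓, 119 mod 3 = 2 ✓.

x ≡ 119 (mod 132).


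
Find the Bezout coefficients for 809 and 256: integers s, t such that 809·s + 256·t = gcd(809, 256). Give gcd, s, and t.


Euclidean algorithm on (809, 256) — divide until remainder is 0:
  809 = 3 · 256 + 41
  256 = 6 · 41 + 10
  41 = 4 · 10 + 1
  10 = 10 · 1 + 0
gcd(809, 256) = 1.
Track Bezout coefficients alongside the remainders: start with r₀ = 809 = a·1 + b·0 (s = 1, t = 0) and r₁ = 256 = a·0 + b·1 (s = 0, t = 1); each new remainder r_{k+1} = r_{k-1} − q_k·r_k inherits s_{k+1} = s_{k-1} − q_k·s_k, t_{k+1} = t_{k-1} − q_k·t_k, so r_k = a·s_k + b·t_k at every step:
  q = 3: r = 41, s = 1 − 3·0 = 1, t = 0 − 3·1 = -3  (check: 809·1 + 256·(-3) = 41)
  q = 6: r = 10, s = 0 − 6·1 = -6, t = 1 − 6·(-3) = 19  (check: 809·(-6) + 256·19 = 10)
  q = 4: r = 1, s = 1 − 4·(-6) = 25, t = -3 − 4·19 = -79  (check: 809·25 + 256·(-79) = 1)
The row with r = 1 (the gcd) gives the Bezout coefficients s = 25, t = -79.
Result: 809 · (25) + 256 · (-79) = 1.

gcd(809, 256) = 1; s = 25, t = -79 (check: 809·25 + 256·(-79) = 1).


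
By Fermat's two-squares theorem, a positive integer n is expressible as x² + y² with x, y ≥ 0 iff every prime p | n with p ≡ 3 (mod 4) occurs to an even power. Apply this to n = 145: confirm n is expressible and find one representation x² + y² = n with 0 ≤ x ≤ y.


Step 1: Factor n = 145 = 5 · 29.
Step 2: Check the mod-4 condition on each prime factor: 5 ≡ 1 (mod 4), exponent 1; 29 ≡ 1 (mod 4), exponent 1.
All primes ≡ 3 (mod 4) appear to even exponent (or don't appear), so by the two-squares theorem n IS expressible as a sum of two squares.
Step 3: Build a representation. Here n = 5 · 29 is a product of primes ≡ 1 (mod 4). Each prime p ≡ 1 (mod 4) is itself a sum of two squares; find a² by testing p − a² for a perfect square:
  5: 5 − 1² = 4 = 2² ⇒ 5 = 1² + 2².
  29: 29 − 1² = 28, 29 − 2² = 25 = 5² ⇒ 29 = 2² + 5².
  Combine using the Brahmagupta–Fibonacci identity (a² + b²)(c² + d²) = (ac − bd)² + (ad + bc)² = (ac + bd)² + (ad − bc)²:
  5 · 29 = 145: from (1² + 2²)(2² + 5²), take (1·2 − 2·5, 1·5 + 2·2) = (2 − 10, 5 + 4) = (-8, 9); dropping signs (only squares matter) gives (8, 9); check 8² + 9² = 64 + 81 = 145 ✓.
Step 4: Order so x ≤ y and verify: 8² + 9² = 64 + 81 = 145 = n. ✓

n = 145 = 8² + 9² (one valid representation with x ≤ y).


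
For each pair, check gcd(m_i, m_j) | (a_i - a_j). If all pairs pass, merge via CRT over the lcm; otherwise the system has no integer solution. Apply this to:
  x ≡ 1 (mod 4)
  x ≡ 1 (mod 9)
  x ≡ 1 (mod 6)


Moduli 4, 9, 6 are not pairwise coprime, so CRT works modulo lcm(m_i) when all pairwise compatibility conditions hold.
Pairwise compatibility: gcd(m_i, m_j) must divide a_i - a_j for every pair.
Merge one congruence at a time:
  Start: x ≡ 1 (mod 4).
  Combine with x ≡ 1 (mod 9): gcd(4, 9) = 1; 1 - 1 = 0, which IS divisible by 1, so compatible.
    Write x = 1 + 4·t and substitute into x ≡ 1 (mod 9): 4·t ≡ 1 − 1 = 0 (mod 9).
    The inverse of 4 mod 9 is 7 (since 4·7 = 28 = 3·9 + 1), so t ≡ 7·0 = 0 ≡ 0 (mod 9).
    Then x = 1 + 4·0 = 1, valid modulo lcm(4, 9) = 36: x ≡ 1 (mod 36).
  Combine with x ≡ 1 (mod 6): gcd(36, 6) = 6; 1 - 1 = 0, which IS divisible by 6, so compatible.
    Write x = 1 + 36·t and substitute into x ≡ 1 (mod 6): 36·t ≡ 1 − 1 = 0 (mod 6).
    Divide the congruence (and modulus) by g = 6: 6·t ≡ 0 (mod 1).
    Modulo 1 every t works; take t = 0.
    Then x = 1 + 36·0 = 1, valid modulo lcm(36, 6) = 36: x ≡ 1 (mod 36).
Verify: 1 mod 4 = 1, 1 mod 9 = 1, 1 mod 6 = 1.

x ≡ 1 (mod 36).


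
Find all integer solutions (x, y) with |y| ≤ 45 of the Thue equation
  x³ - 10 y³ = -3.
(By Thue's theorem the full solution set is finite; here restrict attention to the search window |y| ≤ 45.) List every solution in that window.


The equation is x³ - 10y³ = -3. For fixed y, x³ = 10·y³ − 3, so a solution requires the RHS to be a perfect cube.
Strategy: iterate y from -45 to 45, compute RHS = 10·y³ − 3, and check whether it is a (positive or negative) perfect cube.
Check small values of y:
  y = 0: RHS = -3 is not a perfect cube.
  y = 1: RHS = 7 is not a perfect cube.
  y = -1: RHS = -13 is not a perfect cube.
  y = 2: RHS = 77 is not a perfect cube.
  y = -2: RHS = -83 is not a perfect cube.
  y = 3: RHS = 267 is not a perfect cube.
  y = -3: RHS = -273 is not a perfect cube.
Continuing the search up to |y| = 45 finds no solutions either.
No (x, y) in the scanned range satisfies the equation.

No integer solutions with |y| ≤ 45.


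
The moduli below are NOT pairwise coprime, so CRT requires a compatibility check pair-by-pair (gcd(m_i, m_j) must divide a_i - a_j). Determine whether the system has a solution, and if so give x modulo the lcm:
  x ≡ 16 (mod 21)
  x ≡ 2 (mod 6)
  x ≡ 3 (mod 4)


Moduli 21, 6, 4 are not pairwise coprime, so CRT works modulo lcm(m_i) when all pairwise compatibility conditions hold.
Pairwise compatibility: gcd(m_i, m_j) must divide a_i - a_j for every pair.
Merge one congruence at a time:
  Start: x ≡ 16 (mod 21).
  Combine with x ≡ 2 (mod 6): gcd(21, 6) = 3, and 2 - 16 = -14 is NOT divisible by 3.
    ⇒ system is inconsistent (no integer solution).

No solution (the system is inconsistent).


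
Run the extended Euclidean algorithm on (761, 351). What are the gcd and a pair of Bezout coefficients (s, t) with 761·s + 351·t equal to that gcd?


Euclidean algorithm on (761, 351) — divide until remainder is 0:
  761 = 2 · 351 + 59
  351 = 5 · 59 + 56
  59 = 1 · 56 + 3
  56 = 18 · 3 + 2
  3 = 1 · 2 + 1
  2 = 2 · 1 + 0
gcd(761, 351) = 1.
Track Bezout coefficients alongside the remainders: start with r₀ = 761 = a·1 + b·0 (s = 1, t = 0) and r₁ = 351 = a·0 + b·1 (s = 0, t = 1); each new remainder r_{k+1} = r_{k-1} − q_k·r_k inherits s_{k+1} = s_{k-1} − q_k·s_k, t_{k+1} = t_{k-1} − q_k·t_k, so r_k = a·s_k + b·t_k at every step:
  q = 2: r = 59, s = 1 − 2·0 = 1, t = 0 − 2·1 = -2  (check: 761·1 + 351·(-2) = 59)
  q = 5: r = 56, s = 0 − 5·1 = -5, t = 1 − 5·(-2) = 11  (check: 761·(-5) + 351·11 = 56)
  q = 1: r = 3, s = 1 − 1·(-5) = 6, t = -2 − 1·11 = -13  (check: 761·6 + 351·(-13) = 3)
  q = 18: r = 2, s = -5 − 18·6 = -113, t = 11 − 18·(-13) = 245  (check: 761·(-113) + 351·245 = 2)
  q = 1: r = 1, s = 6 − 1·(-113) = 119, t = -13 − 1·245 = -258  (check: 761·119 + 351·(-258) = 1)
The row with r = 1 (the gcd) gives the Bezout coefficients s = 119, t = -258.
Result: 761 · (119) + 351 · (-258) = 1.

gcd(761, 351) = 1; s = 119, t = -258 (check: 761·119 + 351·(-258) = 1).


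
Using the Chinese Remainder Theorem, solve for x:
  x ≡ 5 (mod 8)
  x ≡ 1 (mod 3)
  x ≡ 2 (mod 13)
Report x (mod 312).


Moduli 8, 3, 13 are pairwise coprime; by CRT there is a unique solution modulo M = 8 · 3 · 13 = 312.
Solve pairwise, accumulating the modulus:
  Start with x ≡ 5 (mod 8).
  Combine with x ≡ 1 (mod 3): since gcd(8, 3) = 1, we get a unique residue mod 24.
    Write x = 5 + 8·t and substitute into x ≡ 1 (mod 3): 8·t ≡ 1 − 5 = -4 (mod 3).
    Reduce coefficients mod 3: 2·t ≡ 2 (mod 3).
    The inverse of 2 mod 3 is 2 (since 2·2 = 4 = 1·3 + 1), so t ≡ 2·2 = 4 ≡ 1 (mod 3).
    Then x = 5 + 8·1 = 13, valid modulo lcm(8, 3) = 24: x ≡ 13 (mod 24).
  Combine with x ≡ 2 (mod 13): since gcd(24, 13) = 1, we get a unique residue mod 312.
    Write x = 13 + 24·t and substitute into x ≡ 2 (mod 13): 24·t ≡ 2 − 13 = -11 (mod 13).
    Reduce coefficients mod 13: 11·t ≡ 2 (mod 13).
    The inverse of 11 mod 13 is 6 (since 11·6 = 66 = 5·13 + 1), so t ≡ 6·2 = 12 ≡ 12 (mod 13).
    Then x = 13 + 24·12 = 301, valid modulo lcm(24, 13) = 312: x ≡ 301 (mod 312).
Verify: 301 mod 8 = 5 ✓, 301 mod 3 = 1 ✓, 301 mod 13 = 2 ✓.

x ≡ 301 (mod 312).


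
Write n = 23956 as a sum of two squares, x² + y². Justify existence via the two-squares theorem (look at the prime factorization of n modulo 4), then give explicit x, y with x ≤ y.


Step 1: Factor n = 23956 = 2^2 · 53 · 113.
Step 2: Check the mod-4 condition on each prime factor: 2 = 2 (special); 53 ≡ 1 (mod 4), exponent 1; 113 ≡ 1 (mod 4), exponent 1.
All primes ≡ 3 (mod 4) appear to even exponent (or don't appear), so by the two-squares theorem n IS expressible as a sum of two squares.
Step 3: Build a representation. Group n = k² · m with k = 2 and m = 53 · 113 = 5989 (a product of primes ≡ 1 (mod 4)); a representation of m scales to one of n via (k·x)² + (k·y)² = k²(x² + y²). Each prime p ≡ 1 (mod 4) is itself a sum of two squares; find a² by testing p − a² for a perfect square:
  53: 53 − 1² = 52, 53 − 2² = 49 = 7² ⇒ 53 = 2² + 7².
  113: 113 − 1² = 112, 113 − 2² = 109, 113 − 3² = 104, 113 − 4² = 97, 113 − 5² = 88, 113 − 6² = 77, 113 − 7² = 64 = 8² ⇒ 113 = 7² + 8².
  Combine using the Brahmagupta–Fibonacci identity (a² + b²)(c² + d²) = (ac − bd)² + (ad + bc)² = (ac + bd)² + (ad − bc)²:
  53 · 113 = 5989: from (2² + 7²)(7² + 8²), take (2·7 − 7·8, 2·8 + 7·7) = (14 − 56, 16 + 49) = (-42, 65); dropping signs (only squares matter) gives (42, 65); check 42² + 65² = 1764 + 4225 = 5989 ✓.
  Scale by k = 2: (2·42, 2·65) = (84, 130).
Step 4: Order so x ≤ y and verify: 84² + 130² = 7056 + 16900 = 23956 = n. ✓

n = 23956 = 84² + 130² (one valid representation with x ≤ y).


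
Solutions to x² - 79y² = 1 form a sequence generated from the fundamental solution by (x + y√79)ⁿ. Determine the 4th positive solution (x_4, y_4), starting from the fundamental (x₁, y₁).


Step 1: Find the fundamental solution (x₁, y₁) of x² - 79y² = 1.
  Expand √79 as a continued fraction. a₀ = ⌊√79⌋ = 8; iterate m_{k+1} = d_k·a_k − m_k, d_{k+1} = (79 − m_{k+1}²)/d_k, a_{k+1} = ⌊(a₀ + m_{k+1})/d_{k+1}⌋ (starting m₀ = 0, d₀ = 1), with convergents p_k = a_k·p_{k-1} + p_{k-2}, q_k = a_k·q_{k-1} + q_{k-2} (p₋₁ = 1, q₋₁ = 0):
  k = 0: a₀ = 8; p₀/q₀ = 8/1; p₀² − 79·q₀² = 64 − 79 = -15.
  k = 1: m = 8, d = 15, a = ⌊(8 + 8)/15⌋ = 1; p/q = (1·8 + 1)/(1·1 + 0) = 9/1; p² − 79·q² = 81 − 79 = 2.
  k = 2: m = 7, d = 2, a = ⌊(8 + 7)/2⌋ = 7; p/q = (7·9 + 8)/(7·1 + 1) = 71/8; p² − 79·q² = 5041 − 5056 = -15.
  k = 3: m = 7, d = 15, a = ⌊(8 + 7)/15⌋ = 1; p/q = (1·71 + 9)/(1·8 + 1) = 80/9; p² − 79·q² = 6400 − 6399 = 1.
  The first convergent with p² − 79·q² = 1 gives the fundamental solution (x₁, y₁) = (80, 9).
Step 2: Apply the recurrence (x_{n+1}, y_{n+1}) = (x₁x_n + 79y₁y_n, x₁y_n + y₁x_n) repeatedly.
  From (x_1, y_1) = (80, 9): x_2 = 80·80 + 79·9·9 = 12799; y_2 = 80·9 + 9·80 = 1440.
  From (x_2, y_2) = (12799, 1440): x_3 = 80·12799 + 79·9·1440 = 2047760; y_3 = 80·1440 + 9·12799 = 230391.
  From (x_3, y_3) = (2047760, 230391): x_4 = 80·2047760 + 79·9·230391 = 327628801; y_4 = 80·230391 + 9·2047760 = 36861120.
Step 3: Verify x_4² - 79·y_4² = 107340631244697601 - 107340631244697600 = 1 (should be 1). ✓

(x_1, y_1) = (80, 9); (x_4, y_4) = (327628801, 36861120).


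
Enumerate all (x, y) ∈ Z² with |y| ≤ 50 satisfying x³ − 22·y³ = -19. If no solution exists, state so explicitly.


The equation is x³ - 22y³ = -19. For fixed y, x³ = 22·y³ − 19, so a solution requires the RHS to be a perfect cube.
Strategy: iterate y from -50 to 50, compute RHS = 22·y³ − 19, and check whether it is a (positive or negative) perfect cube.
Check small values of y:
  y = 0: RHS = -19 is not a perfect cube.
  y = 1: RHS = 3 is not a perfect cube.
  y = -1: RHS = -41 is not a perfect cube.
  y = 2: RHS = 157 is not a perfect cube.
  y = -2: RHS = -195 is not a perfect cube.
  y = 3: RHS = 575 is not a perfect cube.
  y = -3: RHS = -613 is not a perfect cube.
Continuing the search up to |y| = 50 finds no solutions either.
No (x, y) in the scanned range satisfies the equation.

No integer solutions with |y| ≤ 50.


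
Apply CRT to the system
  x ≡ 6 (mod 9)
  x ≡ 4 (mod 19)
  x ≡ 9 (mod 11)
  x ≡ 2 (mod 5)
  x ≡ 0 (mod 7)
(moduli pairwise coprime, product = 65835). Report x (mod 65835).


Product of moduli M = 9 · 19 · 11 · 5 · 7 = 65835.
Merge one congruence at a time:
  Start: x ≡ 6 (mod 9).
  Combine with x ≡ 4 (mod 19); new modulus lcm = 171.
    Write x = 6 + 9·t and substitute into x ≡ 4 (mod 19): 9·t ≡ 4 − 6 = -2 (mod 19).
    Reduce coefficients mod 19: 9·t ≡ 17 (mod 19).
    The inverse of 9 mod 19 is 17 (since 9·17 = 153 = 8·19 + 1), so t ≡ 17·17 = 289 ≡ 4 (mod 19).
    Then x = 6 + 9·4 = 42, valid modulo lcm(9, 19) = 171: x ≡ 42 (mod 171).
  Combine with x ≡ 9 (mod 11); new modulus lcm = 1881.
    Write x = 42 + 171·t and substitute into x ≡ 9 (mod 11): 171·t ≡ 9 − 42 = -33 (mod 11).
    Reduce coefficients mod 11: 6·t ≡ 0 (mod 11).
    The inverse of 6 mod 11 is 2 (since 6·2 = 12 = 1·11 + 1), so t ≡ 2·0 = 0 ≡ 0 (mod 11).
    Then x = 42 + 171·0 = 42, valid modulo lcm(171, 11) = 1881: x ≡ 42 (mod 1881).
  Combine with x ≡ 2 (mod 5); new modulus lcm = 9405.
    Write x = 42 + 1881·t and substitute into x ≡ 2 (mod 5): 1881·t ≡ 2 − 42 = -40 (mod 5).
    Reduce coefficients mod 5: 1·t ≡ 0 (mod 5).
    So t ≡ 0 (mod 5).
    Then x = 42 + 1881·0 = 42, valid modulo lcm(1881, 5) = 9405: x ≡ 42 (mod 9405).
  Combine with x ≡ 0 (mod 7); new modulus lcm = 65835.
    Write x = 42 + 9405·t and substitute into x ≡ 0 (mod 7): 9405·t ≡ 0 − 42 = -42 (mod 7).
    Reduce coefficients mod 7: 4·t ≡ 0 (mod 7).
    The inverse of 4 mod 7 is 2 (since 4·2 = 8 = 1·7 + 1), so t ≡ 2·0 = 0 ≡ 0 (mod 7).
    Then x = 42 + 9405·0 = 42, valid modulo lcm(9405, 7) = 65835: x ≡ 42 (mod 65835).
Verify against each original: 42 mod 9 = 6, 42 mod 19 = 4, 42 mod 11 = 9, 42 mod 5 = 2, 42 mod 7 = 0.

x ≡ 42 (mod 65835).


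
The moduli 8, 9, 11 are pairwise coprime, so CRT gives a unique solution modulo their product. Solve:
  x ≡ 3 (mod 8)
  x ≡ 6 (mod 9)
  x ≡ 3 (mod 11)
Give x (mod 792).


Moduli 8, 9, 11 are pairwise coprime; by CRT there is a unique solution modulo M = 8 · 9 · 11 = 792.
Solve pairwise, accumulating the modulus:
  Start with x ≡ 3 (mod 8).
  Combine with x ≡ 6 (mod 9): since gcd(8, 9) = 1, we get a unique residue mod 72.
    Write x = 3 + 8·t and substitute into x ≡ 6 (mod 9): 8·t ≡ 6 − 3 = 3 (mod 9).
    The inverse of 8 mod 9 is 8 (since 8·8 = 64 = 7·9 + 1), so t ≡ 8·3 = 24 ≡ 6 (mod 9).
    Then x = 3 + 8·6 = 51, valid modulo lcm(8, 9) = 72: x ≡ 51 (mod 72).
  Combine with x ≡ 3 (mod 11): since gcd(72, 11) = 1, we get a unique residue mod 792.
    Write x = 51 + 72·t and substitute into x ≡ 3 (mod 11): 72·t ≡ 3 − 51 = -48 (mod 11).
    Reduce coefficients mod 11: 6·t ≡ 7 (mod 11).
    The inverse of 6 mod 11 is 2 (since 6·2 = 12 = 1·11 + 1), so t ≡ 2·7 = 14 ≡ 3 (mod 11).
    Then x = 51 + 72·3 = 267, valid modulo lcm(72, 11) = 792: x ≡ 267 (mod 792).
Verify: 267 mod 8 = 3 ✓, 267 mod 9 = 6 ✓, 267 mod 11 = 3 ✓.

x ≡ 267 (mod 792).


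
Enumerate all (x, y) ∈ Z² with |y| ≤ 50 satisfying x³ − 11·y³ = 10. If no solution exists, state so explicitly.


The equation is x³ - 11y³ = 10. For fixed y, x³ = 11·y³ + 10, so a solution requires the RHS to be a perfect cube.
Strategy: iterate y from -50 to 50, compute RHS = 11·y³ + 10, and check whether it is a (positive or negative) perfect cube.
Check small values of y:
  y = 0: RHS = 10 is not a perfect cube.
  y = 1: RHS = 21 is not a perfect cube.
  y = -1: RHS = -1 = (-1)³ ⇒ x = -1 works.
  y = 2: RHS = 98 is not a perfect cube.
  y = -2: RHS = -78 is not a perfect cube.
  y = 3: RHS = 307 is not a perfect cube.
  y = -3: RHS = -287 is not a perfect cube.
Continuing the search up to |y| = 50 finds no further solutions beyond those listed.
Collected solutions: (-1, -1).

Solutions (with |y| ≤ 50): (-1, -1).


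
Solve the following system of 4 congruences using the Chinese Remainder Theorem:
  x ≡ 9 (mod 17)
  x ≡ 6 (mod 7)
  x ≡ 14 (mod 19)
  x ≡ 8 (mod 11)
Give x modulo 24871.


Product of moduli M = 17 · 7 · 19 · 11 = 24871.
Merge one congruence at a time:
  Start: x ≡ 9 (mod 17).
  Combine with x ≡ 6 (mod 7); new modulus lcm = 119.
    Write x = 9 + 17·t and substitute into x ≡ 6 (mod 7): 17·t ≡ 6 − 9 = -3 (mod 7).
    Reduce coefficients mod 7: 3·t ≡ 4 (mod 7).
    The inverse of 3 mod 7 is 5 (since 3·5 = 15 = 2·7 + 1), so t ≡ 5·4 = 20 ≡ 6 (mod 7).
    Then x = 9 + 17·6 = 111, valid modulo lcm(17, 7) = 119: x ≡ 111 (mod 119).
  Combine with x ≡ 14 (mod 19); new modulus lcm = 2261.
    Write x = 111 + 119·t and substitute into x ≡ 14 (mod 19): 119·t ≡ 14 − 111 = -97 (mod 19).
    Reduce coefficients mod 19: 5·t ≡ 17 (mod 19).
    The inverse of 5 mod 19 is 4 (since 5·4 = 20 = 1·19 + 1), so t ≡ 4·17 = 68 ≡ 11 (mod 19).
    Then x = 111 + 119·11 = 1420, valid modulo lcm(119, 19) = 2261: x ≡ 1420 (mod 2261).
  Combine with x ≡ 8 (mod 11); new modulus lcm = 24871.
    Write x = 1420 + 2261·t and substitute into x ≡ 8 (mod 11): 2261·t ≡ 8 − 1420 = -1412 (mod 11).
    Reduce coefficients mod 11: 6·t ≡ 7 (mod 11).
    The inverse of 6 mod 11 is 2 (since 6·2 = 12 = 1·11 + 1), so t ≡ 2·7 = 14 ≡ 3 (mod 11).
    Then x = 1420 + 2261·3 = 8203, valid modulo lcm(2261, 11) = 24871: x ≡ 8203 (mod 24871).
Verify against each original: 8203 mod 17 = 9, 8203 mod 7 = 6, 8203 mod 19 = 14, 8203 mod 11 = 8.

x ≡ 8203 (mod 24871).


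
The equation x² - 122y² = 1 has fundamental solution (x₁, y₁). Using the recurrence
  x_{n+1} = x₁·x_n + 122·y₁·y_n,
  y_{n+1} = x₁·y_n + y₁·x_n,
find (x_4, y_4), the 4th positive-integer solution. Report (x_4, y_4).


Step 1: Find the fundamental solution (x₁, y₁) of x² - 122y² = 1.
  Expand √122 as a continued fraction. a₀ = ⌊√122⌋ = 11; iterate m_{k+1} = d_k·a_k − m_k, d_{k+1} = (122 − m_{k+1}²)/d_k, a_{k+1} = ⌊(a₀ + m_{k+1})/d_{k+1}⌋ (starting m₀ = 0, d₀ = 1), with convergents p_k = a_k·p_{k-1} + p_{k-2}, q_k = a_k·q_{k-1} + q_{k-2} (p₋₁ = 1, q₋₁ = 0):
  k = 0: a₀ = 11; p₀/q₀ = 11/1; p₀² − 122·q₀² = 121 − 122 = -1.
  k = 1: m = 11, d = 1, a = ⌊(11 + 11)/1⌋ = 22; p/q = (22·11 + 1)/(22·1 + 0) = 243/22; p² − 122·q² = 59049 − 59048 = 1.
  The first convergent with p² − 122·q² = 1 gives the fundamental solution (x₁, y₁) = (243, 22).
Step 2: Apply the recurrence (x_{n+1}, y_{n+1}) = (x₁x_n + 122y₁y_n, x₁y_n + y₁x_n) repeatedly.
  From (x_1, y_1) = (243, 22): x_2 = 243·243 + 122·22·22 = 118097; y_2 = 243·22 + 22·243 = 10692.
  From (x_2, y_2) = (118097, 10692): x_3 = 243·118097 + 122·22·10692 = 57394899; y_3 = 243·10692 + 22·118097 = 5196290.
  From (x_3, y_3) = (57394899, 5196290): x_4 = 243·57394899 + 122·22·5196290 = 27893802817; y_4 = 243·5196290 + 22·57394899 = 2525386248.
Step 3: Verify x_4² - 122·y_4² = 778064235593677135489 - 778064235593677135488 = 1 (should be 1). ✓

(x_1, y_1) = (243, 22); (x_4, y_4) = (27893802817, 2525386248).


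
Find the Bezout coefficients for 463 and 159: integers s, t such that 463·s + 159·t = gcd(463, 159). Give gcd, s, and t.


Euclidean algorithm on (463, 159) — divide until remainder is 0:
  463 = 2 · 159 + 145
  159 = 1 · 145 + 14
  145 = 10 · 14 + 5
  14 = 2 · 5 + 4
  5 = 1 · 4 + 1
  4 = 4 · 1 + 0
gcd(463, 159) = 1.
Track Bezout coefficients alongside the remainders: start with r₀ = 463 = a·1 + b·0 (s = 1, t = 0) and r₁ = 159 = a·0 + b·1 (s = 0, t = 1); each new remainder r_{k+1} = r_{k-1} − q_k·r_k inherits s_{k+1} = s_{k-1} − q_k·s_k, t_{k+1} = t_{k-1} − q_k·t_k, so r_k = a·s_k + b·t_k at every step:
  q = 2: r = 145, s = 1 − 2·0 = 1, t = 0 − 2·1 = -2  (check: 463·1 + 159·(-2) = 145)
  q = 1: r = 14, s = 0 − 1·1 = -1, t = 1 − 1·(-2) = 3  (check: 463·(-1) + 159·3 = 14)
  q = 10: r = 5, s = 1 − 10·(-1) = 11, t = -2 − 10·3 = -32  (check: 463·11 + 159·(-32) = 5)
  q = 2: r = 4, s = -1 − 2·11 = -23, t = 3 − 2·(-32) = 67  (check: 463·(-23) + 159·67 = 4)
  q = 1: r = 1, s = 11 − 1·(-23) = 34, t = -32 − 1·67 = -99  (check: 463·34 + 159·(-99) = 1)
The row with r = 1 (the gcd) gives the Bezout coefficients s = 34, t = -99.
Result: 463 · (34) + 159 · (-99) = 1.

gcd(463, 159) = 1; s = 34, t = -99 (check: 463·34 + 159·(-99) = 1).


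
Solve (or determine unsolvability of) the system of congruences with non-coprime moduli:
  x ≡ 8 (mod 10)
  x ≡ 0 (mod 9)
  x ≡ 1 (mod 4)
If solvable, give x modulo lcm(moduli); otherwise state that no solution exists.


Moduli 10, 9, 4 are not pairwise coprime, so CRT works modulo lcm(m_i) when all pairwise compatibility conditions hold.
Pairwise compatibility: gcd(m_i, m_j) must divide a_i - a_j for every pair.
Merge one congruence at a time:
  Start: x ≡ 8 (mod 10).
  Combine with x ≡ 0 (mod 9): gcd(10, 9) = 1; 0 - 8 = -8, which IS divisible by 1, so compatible.
    Write x = 8 + 10·t and substitute into x ≡ 0 (mod 9): 10·t ≡ 0 − 8 = -8 (mod 9).
    Reduce coefficients mod 9: 1·t ≡ 1 (mod 9).
    So t ≡ 1 (mod 9).
    Then x = 8 + 10·1 = 18, valid modulo lcm(10, 9) = 90: x ≡ 18 (mod 90).
  Combine with x ≡ 1 (mod 4): gcd(90, 4) = 2, and 1 - 18 = -17 is NOT divisible by 2.
    ⇒ system is inconsistent (no integer solution).

No solution (the system is inconsistent).
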